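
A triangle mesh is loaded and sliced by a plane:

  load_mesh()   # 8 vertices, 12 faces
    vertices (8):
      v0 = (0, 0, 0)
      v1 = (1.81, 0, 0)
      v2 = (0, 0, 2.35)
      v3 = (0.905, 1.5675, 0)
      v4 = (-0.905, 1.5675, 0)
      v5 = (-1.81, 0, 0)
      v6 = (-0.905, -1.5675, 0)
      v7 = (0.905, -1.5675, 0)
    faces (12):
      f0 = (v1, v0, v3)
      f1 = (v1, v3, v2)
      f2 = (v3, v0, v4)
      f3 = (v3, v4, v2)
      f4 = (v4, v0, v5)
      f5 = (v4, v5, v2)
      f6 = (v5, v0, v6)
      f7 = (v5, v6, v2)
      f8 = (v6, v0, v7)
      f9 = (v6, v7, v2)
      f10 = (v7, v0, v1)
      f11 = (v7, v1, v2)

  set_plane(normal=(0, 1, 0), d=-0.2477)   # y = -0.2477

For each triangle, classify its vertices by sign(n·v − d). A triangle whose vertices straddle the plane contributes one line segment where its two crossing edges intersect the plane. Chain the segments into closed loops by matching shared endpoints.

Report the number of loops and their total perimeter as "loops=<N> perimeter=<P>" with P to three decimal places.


Straddling triangles (6 of 12):
  (v5,v0,v6) [++-] → (-0.14301, -0.2477, 0)–(-1.66699, -0.2477, 0)  len=1.5240
  (v5,v6,v2) [+-+] → (-1.66699, -0.2477, 0)–(-0.14301, -0.2477, 1.97865)  len=2.4975
  (v6,v0,v7) [-+-] → (-0.14301, -0.2477, 0)–(0.14301, -0.2477, 0)  len=0.2860
  (v6,v7,v2) [--+] → (0.14301, -0.2477, 1.97865)–(-0.14301, -0.2477, 1.97865)  len=0.2860
  (v7,v0,v1) [-++] → (0.14301, -0.2477, 0)–(1.66699, -0.2477, 0)  len=1.5240
  (v7,v1,v2) [-++] → (1.66699, -0.2477, 0)–(0.14301, -0.2477, 1.97865)  len=2.4975

Chained into 1 loop(s):
  loop 1: 6 segments, perimeter = 8.6150
Total perimeter = 8.615

loops=1 perimeter=8.615


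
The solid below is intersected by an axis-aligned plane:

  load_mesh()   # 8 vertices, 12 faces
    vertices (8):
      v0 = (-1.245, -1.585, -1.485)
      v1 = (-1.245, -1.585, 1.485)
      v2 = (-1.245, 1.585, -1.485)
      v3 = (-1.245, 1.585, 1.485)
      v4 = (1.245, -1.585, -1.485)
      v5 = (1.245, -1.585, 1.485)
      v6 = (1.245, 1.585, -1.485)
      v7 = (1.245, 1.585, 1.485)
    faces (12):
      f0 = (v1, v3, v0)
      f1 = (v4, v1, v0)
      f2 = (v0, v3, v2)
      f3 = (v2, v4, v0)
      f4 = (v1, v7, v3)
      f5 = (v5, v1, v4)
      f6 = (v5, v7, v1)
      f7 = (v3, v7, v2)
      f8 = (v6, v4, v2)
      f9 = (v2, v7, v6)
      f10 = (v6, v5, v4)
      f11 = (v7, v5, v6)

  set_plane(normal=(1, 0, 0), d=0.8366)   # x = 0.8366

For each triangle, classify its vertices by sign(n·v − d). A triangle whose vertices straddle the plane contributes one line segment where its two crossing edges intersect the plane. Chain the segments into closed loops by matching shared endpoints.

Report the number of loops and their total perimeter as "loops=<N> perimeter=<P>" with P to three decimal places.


loops=1 perimeter=12.280

Straddling triangles (8 of 12):
  (v4,v1,v0) [+--] → (0.8366, -1.585, -0.997872)–(0.8366, -1.585, -1.485)  len=0.4871
  (v2,v4,v0) [-+-] → (0.8366, -1.06507, -1.485)–(0.8366, -1.585, -1.485)  len=0.5199
  (v1,v7,v3) [-+-] → (0.8366, 1.06507, 1.485)–(0.8366, 1.585, 1.485)  len=0.5199
  (v5,v1,v4) [+-+] → (0.8366, -1.585, 1.485)–(0.8366, -1.585, -0.997872)  len=2.4829
  (v5,v7,v1) [++-] → (0.8366, 1.06507, 1.485)–(0.8366, -1.585, 1.485)  len=2.6501
  (v3,v7,v2) [-+-] → (0.8366, 1.585, 1.485)–(0.8366, 1.585, 0.997872)  len=0.4871
  (v6,v4,v2) [++-] → (0.8366, -1.06507, -1.485)–(0.8366, 1.585, -1.485)  len=2.6501
  (v2,v7,v6) [-++] → (0.8366, 1.585, 0.997872)–(0.8366, 1.585, -1.485)  len=2.4829

Chained into 1 loop(s):
  loop 1: 8 segments, perimeter = 12.2800
Total perimeter = 12.280


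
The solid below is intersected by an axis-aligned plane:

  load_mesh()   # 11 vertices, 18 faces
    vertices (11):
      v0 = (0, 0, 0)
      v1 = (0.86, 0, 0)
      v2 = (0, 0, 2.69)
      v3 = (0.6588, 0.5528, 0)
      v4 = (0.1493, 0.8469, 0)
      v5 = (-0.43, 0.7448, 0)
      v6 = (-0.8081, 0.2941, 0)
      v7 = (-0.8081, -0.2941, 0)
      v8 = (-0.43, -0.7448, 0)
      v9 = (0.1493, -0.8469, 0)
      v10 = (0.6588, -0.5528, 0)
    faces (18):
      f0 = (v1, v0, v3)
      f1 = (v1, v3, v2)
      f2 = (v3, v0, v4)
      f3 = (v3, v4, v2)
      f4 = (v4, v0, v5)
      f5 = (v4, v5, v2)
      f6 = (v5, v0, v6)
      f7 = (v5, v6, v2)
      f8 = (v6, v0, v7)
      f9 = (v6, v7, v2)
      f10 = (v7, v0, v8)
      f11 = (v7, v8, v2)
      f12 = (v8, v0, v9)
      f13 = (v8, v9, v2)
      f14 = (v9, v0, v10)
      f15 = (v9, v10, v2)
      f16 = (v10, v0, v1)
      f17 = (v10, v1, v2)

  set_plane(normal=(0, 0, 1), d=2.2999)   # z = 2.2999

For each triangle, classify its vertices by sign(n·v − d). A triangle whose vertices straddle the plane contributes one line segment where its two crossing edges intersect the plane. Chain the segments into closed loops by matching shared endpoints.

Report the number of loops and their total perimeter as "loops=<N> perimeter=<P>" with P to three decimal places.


Straddling triangles (9 of 18):
  (v1,v3,v2) [--+] → (0.0955382, 0.0801663, 2.2999)–(0.124716, 0, 2.2999)  len=0.0853
  (v3,v4,v2) [--+] → (0.0216513, 0.122816, 2.2999)–(0.0955382, 0.0801663, 2.2999)  len=0.0853
  (v4,v5,v2) [--+] → (-0.062358, 0.10801, 2.2999)–(0.0216513, 0.122816, 2.2999)  len=0.0853
  (v5,v6,v2) [--+] → (-0.11719, 0.04265, 2.2999)–(-0.062358, 0.10801, 2.2999)  len=0.0853
  (v6,v7,v2) [--+] → (-0.11719, -0.04265, 2.2999)–(-0.11719, 0.04265, 2.2999)  len=0.0853
  (v7,v8,v2) [--+] → (-0.062358, -0.10801, 2.2999)–(-0.11719, -0.04265, 2.2999)  len=0.0853
  (v8,v9,v2) [--+] → (0.0216513, -0.122816, 2.2999)–(-0.062358, -0.10801, 2.2999)  len=0.0853
  (v9,v10,v2) [--+] → (0.0955382, -0.0801663, 2.2999)–(0.0216513, -0.122816, 2.2999)  len=0.0853
  (v10,v1,v2) [--+] → (0.124716, 0, 2.2999)–(0.0955382, -0.0801663, 2.2999)  len=0.0853

Chained into 1 loop(s):
  loop 1: 9 segments, perimeter = 0.7678
Total perimeter = 0.768

loops=1 perimeter=0.768


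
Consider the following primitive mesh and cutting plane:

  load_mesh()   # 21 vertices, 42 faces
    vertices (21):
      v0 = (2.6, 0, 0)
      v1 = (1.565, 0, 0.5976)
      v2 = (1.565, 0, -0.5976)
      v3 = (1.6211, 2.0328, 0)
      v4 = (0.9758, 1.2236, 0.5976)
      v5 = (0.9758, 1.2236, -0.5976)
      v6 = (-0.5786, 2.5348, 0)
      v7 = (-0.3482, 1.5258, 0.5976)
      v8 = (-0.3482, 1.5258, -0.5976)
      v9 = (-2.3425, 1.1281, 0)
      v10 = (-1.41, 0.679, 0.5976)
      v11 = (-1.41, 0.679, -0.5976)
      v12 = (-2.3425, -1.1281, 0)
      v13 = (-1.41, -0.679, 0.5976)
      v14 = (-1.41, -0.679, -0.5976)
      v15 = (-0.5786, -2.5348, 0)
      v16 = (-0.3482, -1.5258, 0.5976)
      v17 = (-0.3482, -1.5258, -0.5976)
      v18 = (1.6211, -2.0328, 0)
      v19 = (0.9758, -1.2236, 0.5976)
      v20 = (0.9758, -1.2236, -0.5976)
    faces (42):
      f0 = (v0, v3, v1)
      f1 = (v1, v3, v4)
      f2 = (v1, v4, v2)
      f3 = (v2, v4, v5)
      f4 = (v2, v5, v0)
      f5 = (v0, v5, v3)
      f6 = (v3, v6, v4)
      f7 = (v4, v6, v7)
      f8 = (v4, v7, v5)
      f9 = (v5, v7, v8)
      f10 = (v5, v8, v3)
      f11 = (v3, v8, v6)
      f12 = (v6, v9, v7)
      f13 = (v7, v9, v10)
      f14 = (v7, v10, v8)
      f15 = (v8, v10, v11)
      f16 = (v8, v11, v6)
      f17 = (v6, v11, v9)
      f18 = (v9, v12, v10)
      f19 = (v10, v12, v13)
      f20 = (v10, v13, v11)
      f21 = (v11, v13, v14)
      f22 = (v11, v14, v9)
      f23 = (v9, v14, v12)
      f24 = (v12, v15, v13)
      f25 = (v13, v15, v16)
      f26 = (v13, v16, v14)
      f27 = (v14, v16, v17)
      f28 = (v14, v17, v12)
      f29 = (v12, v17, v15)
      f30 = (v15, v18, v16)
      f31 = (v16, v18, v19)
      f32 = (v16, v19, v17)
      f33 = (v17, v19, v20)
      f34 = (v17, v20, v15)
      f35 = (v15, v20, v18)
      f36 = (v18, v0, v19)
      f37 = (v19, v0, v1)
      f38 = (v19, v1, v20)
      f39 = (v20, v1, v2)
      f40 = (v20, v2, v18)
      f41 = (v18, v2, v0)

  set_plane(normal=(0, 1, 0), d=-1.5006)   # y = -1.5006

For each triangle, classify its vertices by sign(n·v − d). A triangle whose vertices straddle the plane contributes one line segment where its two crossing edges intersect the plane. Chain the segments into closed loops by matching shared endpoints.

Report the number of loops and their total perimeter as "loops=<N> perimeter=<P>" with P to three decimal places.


Straddling triangles (14 of 42):
  (v12,v15,v13) [+-+] → (-1.87541, -1.5006, 0)–(-1.04192, -1.5006, 0.33303)  len=0.8976
  (v13,v15,v16) [+--] → (-1.04192, -1.5006, 0.33303)–(-0.379798, -1.5006, 0.5976)  len=0.7130
  (v13,v16,v14) [+-+] → (-0.379798, -1.5006, 0.5976)–(-0.379798, -1.5006, 0.562032)  len=0.0356
  (v14,v16,v17) [+--] → (-0.379798, -1.5006, 0.562032)–(-0.379798, -1.5006, -0.5976)  len=1.1596
  (v14,v17,v12) [+-+] → (-0.379798, -1.5006, -0.5976)–(-0.474568, -1.5006, -0.559733)  len=0.1021
  (v12,v17,v15) [+--] → (-0.474568, -1.5006, -0.559733)–(-1.87541, -1.5006, 0)  len=1.5085
  (v16,v18,v19) [--+] → (1.19669, -1.5006, 0.393034)–(-0.237794, -1.5006, 0.5976)  len=1.4490
  (v16,v19,v17) [-+-] → (-0.237794, -1.5006, 0.5976)–(-0.237794, -1.5006, -0.497934)  len=1.0955
  (v17,v19,v20) [-++] → (-0.237794, -1.5006, -0.497934)–(-0.237794, -1.5006, -0.5976)  len=0.0997
  (v17,v20,v15) [-+-] → (-0.237794, -1.5006, -0.5976)–(0.647422, -1.5006, -0.471353)  len=0.8942
  (v15,v20,v18) [-+-] → (0.647422, -1.5006, -0.471353)–(1.19669, -1.5006, -0.393034)  len=0.5548
  (v18,v0,v19) [-++] → (1.87738, -1.5006, 0)–(1.19669, -1.5006, 0.393034)  len=0.7860
  (v20,v2,v18) [++-] → (1.60641, -1.5006, -0.156455)–(1.19669, -1.5006, -0.393034)  len=0.4731
  (v18,v2,v0) [-++] → (1.60641, -1.5006, -0.156455)–(1.87738, -1.5006, 0)  len=0.3129

Chained into 2 loop(s):
  loop 1: 6 segments, perimeter = 4.4164
  loop 2: 8 segments, perimeter = 5.6652
Total perimeter = 10.082

loops=2 perimeter=10.082


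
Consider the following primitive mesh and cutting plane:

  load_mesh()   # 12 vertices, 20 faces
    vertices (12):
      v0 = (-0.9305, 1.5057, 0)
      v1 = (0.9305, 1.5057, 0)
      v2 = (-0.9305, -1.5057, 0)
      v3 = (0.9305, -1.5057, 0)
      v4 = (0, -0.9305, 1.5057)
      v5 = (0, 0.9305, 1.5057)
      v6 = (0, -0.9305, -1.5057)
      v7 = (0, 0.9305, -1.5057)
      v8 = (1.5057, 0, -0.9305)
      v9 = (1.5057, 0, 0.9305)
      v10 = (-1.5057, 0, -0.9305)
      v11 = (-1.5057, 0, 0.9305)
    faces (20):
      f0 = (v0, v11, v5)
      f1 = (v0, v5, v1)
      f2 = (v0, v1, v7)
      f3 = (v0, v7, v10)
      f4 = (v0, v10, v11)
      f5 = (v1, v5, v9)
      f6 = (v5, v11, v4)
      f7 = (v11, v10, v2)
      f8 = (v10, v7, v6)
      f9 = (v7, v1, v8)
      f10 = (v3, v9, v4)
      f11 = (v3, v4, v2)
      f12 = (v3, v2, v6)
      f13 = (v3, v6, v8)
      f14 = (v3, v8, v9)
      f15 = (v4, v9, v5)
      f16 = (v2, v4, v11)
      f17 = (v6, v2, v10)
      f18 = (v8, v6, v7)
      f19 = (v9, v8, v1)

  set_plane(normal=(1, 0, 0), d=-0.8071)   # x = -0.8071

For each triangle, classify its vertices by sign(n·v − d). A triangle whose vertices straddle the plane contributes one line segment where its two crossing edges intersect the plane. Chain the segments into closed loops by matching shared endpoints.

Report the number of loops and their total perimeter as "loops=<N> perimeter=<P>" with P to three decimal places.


loops=1 perimeter=8.226

Straddling triangles (10 of 20):
  (v0,v11,v5) [--+] → (-0.8071, 0.431724, 1.19738)–(-0.8071, 1.42942, 0.199681)  len=1.4110
  (v0,v5,v1) [-++] → (-0.8071, 1.42942, 0.199681)–(-0.8071, 1.5057, 0)  len=0.2138
  (v0,v1,v7) [-++] → (-0.8071, 1.5057, 0)–(-0.8071, 1.42942, -0.199681)  len=0.2138
  (v0,v7,v10) [-+-] → (-0.8071, 1.42942, -0.199681)–(-0.8071, 0.431724, -1.19738)  len=1.4110
  (v5,v11,v4) [+-+] → (-0.8071, 0.431724, 1.19738)–(-0.8071, -0.431724, 1.19738)  len=0.8634
  (v10,v7,v6) [-++] → (-0.8071, 0.431724, -1.19738)–(-0.8071, -0.431724, -1.19738)  len=0.8634
  (v3,v4,v2) [++-] → (-0.8071, -1.42942, 0.199681)–(-0.8071, -1.5057, 0)  len=0.2138
  (v3,v2,v6) [+-+] → (-0.8071, -1.5057, 0)–(-0.8071, -1.42942, -0.199681)  len=0.2138
  (v2,v4,v11) [-+-] → (-0.8071, -1.42942, 0.199681)–(-0.8071, -0.431724, 1.19738)  len=1.4110
  (v6,v2,v10) [+--] → (-0.8071, -1.42942, -0.199681)–(-0.8071, -0.431724, -1.19738)  len=1.4110

Chained into 1 loop(s):
  loop 1: 10 segments, perimeter = 8.2257
Total perimeter = 8.226


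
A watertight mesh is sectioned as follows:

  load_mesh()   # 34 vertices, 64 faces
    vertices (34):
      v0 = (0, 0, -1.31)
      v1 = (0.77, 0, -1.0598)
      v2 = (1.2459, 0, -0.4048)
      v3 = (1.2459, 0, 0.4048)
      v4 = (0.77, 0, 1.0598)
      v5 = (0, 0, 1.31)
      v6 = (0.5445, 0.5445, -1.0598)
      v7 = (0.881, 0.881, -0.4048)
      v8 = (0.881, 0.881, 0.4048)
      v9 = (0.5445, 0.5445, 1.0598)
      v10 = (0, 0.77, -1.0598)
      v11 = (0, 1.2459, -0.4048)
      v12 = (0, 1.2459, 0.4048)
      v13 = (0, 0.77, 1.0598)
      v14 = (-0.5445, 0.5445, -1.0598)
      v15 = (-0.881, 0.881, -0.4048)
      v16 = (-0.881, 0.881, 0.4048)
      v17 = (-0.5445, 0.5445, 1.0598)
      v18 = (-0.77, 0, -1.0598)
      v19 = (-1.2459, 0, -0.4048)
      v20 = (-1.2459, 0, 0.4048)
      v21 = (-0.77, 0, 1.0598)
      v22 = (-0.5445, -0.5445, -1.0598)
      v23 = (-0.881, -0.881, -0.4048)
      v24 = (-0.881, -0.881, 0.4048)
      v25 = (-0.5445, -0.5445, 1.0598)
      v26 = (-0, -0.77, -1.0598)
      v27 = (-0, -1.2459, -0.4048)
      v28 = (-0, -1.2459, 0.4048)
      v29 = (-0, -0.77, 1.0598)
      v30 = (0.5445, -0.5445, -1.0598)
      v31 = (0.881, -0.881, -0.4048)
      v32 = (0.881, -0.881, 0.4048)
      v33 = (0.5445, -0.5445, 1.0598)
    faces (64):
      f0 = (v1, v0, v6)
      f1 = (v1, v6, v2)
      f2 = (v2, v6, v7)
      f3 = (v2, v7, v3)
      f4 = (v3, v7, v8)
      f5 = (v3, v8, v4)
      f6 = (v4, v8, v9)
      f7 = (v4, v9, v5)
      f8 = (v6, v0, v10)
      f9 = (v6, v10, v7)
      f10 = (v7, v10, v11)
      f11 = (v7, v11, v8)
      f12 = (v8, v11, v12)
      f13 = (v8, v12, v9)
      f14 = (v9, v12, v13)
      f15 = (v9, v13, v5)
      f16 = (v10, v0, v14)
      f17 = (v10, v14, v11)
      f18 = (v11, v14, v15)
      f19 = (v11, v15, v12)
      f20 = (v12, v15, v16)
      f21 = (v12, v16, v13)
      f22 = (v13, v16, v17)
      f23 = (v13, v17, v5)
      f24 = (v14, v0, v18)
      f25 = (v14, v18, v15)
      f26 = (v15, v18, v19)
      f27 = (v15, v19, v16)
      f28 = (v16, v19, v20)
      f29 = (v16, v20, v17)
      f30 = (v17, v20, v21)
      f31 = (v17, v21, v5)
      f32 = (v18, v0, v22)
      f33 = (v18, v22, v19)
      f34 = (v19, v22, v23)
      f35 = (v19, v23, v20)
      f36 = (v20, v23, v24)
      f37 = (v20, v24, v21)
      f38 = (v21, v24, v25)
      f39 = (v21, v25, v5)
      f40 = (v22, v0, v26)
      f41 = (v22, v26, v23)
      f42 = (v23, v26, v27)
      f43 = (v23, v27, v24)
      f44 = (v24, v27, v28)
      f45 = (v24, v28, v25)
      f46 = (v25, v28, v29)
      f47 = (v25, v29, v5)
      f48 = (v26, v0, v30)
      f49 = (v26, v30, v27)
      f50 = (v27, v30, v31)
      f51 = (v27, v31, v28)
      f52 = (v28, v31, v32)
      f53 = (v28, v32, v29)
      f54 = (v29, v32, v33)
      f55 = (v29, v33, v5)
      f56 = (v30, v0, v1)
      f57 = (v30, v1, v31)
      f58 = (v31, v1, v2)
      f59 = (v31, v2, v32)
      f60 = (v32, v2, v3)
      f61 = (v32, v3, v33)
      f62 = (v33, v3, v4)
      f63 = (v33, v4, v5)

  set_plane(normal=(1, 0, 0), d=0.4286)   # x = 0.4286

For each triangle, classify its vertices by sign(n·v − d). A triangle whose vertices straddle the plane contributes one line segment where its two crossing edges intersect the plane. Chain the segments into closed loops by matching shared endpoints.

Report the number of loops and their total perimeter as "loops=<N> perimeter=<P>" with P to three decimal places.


Straddling triangles (20 of 64):
  (v1,v0,v6) [+-+] → (0.4286, 0, -1.17073)–(0.4286, 0.4286, -1.11306)  len=0.4325
  (v4,v9,v5) [++-] → (0.4286, 0.4286, 1.11306)–(0.4286, 0, 1.17073)  len=0.4325
  (v6,v0,v10) [+--] → (0.4286, 0.4286, -1.11306)–(0.4286, 0.592499, -1.0598)  len=0.1723
  (v6,v10,v7) [+-+] → (0.4286, 0.592499, -1.0598)–(0.4286, 0.824001, -0.741147)  len=0.3939
  (v7,v10,v11) [+--] → (0.4286, 0.824001, -0.741147)–(0.4286, 1.06838, -0.4048)  len=0.4158
  (v7,v11,v8) [+-+] → (0.4286, 1.06838, -0.4048)–(0.4286, 1.06838, -0.0109356)  len=0.3939
  (v8,v11,v12) [+--] → (0.4286, 1.06838, -0.0109356)–(0.4286, 1.06838, 0.4048)  len=0.4157
  (v8,v12,v9) [+-+] → (0.4286, 1.06838, 0.4048)–(0.4286, 0.693797, 0.920379)  len=0.6373
  (v9,v12,v13) [+--] → (0.4286, 0.693797, 0.920379)–(0.4286, 0.592499, 1.0598)  len=0.1723
  (v9,v13,v5) [+--] → (0.4286, 0.592499, 1.0598)–(0.4286, 0.4286, 1.11306)  len=0.1723
  (v26,v0,v30) [--+] → (0.4286, -0.4286, -1.11306)–(0.4286, -0.592499, -1.0598)  len=0.1723
  (v26,v30,v27) [-+-] → (0.4286, -0.592499, -1.0598)–(0.4286, -0.693797, -0.920379)  len=0.1723
  (v27,v30,v31) [-++] → (0.4286, -0.693797, -0.920379)–(0.4286, -1.06838, -0.4048)  len=0.6373
  (v27,v31,v28) [-+-] → (0.4286, -1.06838, -0.4048)–(0.4286, -1.06838, 0.0109356)  len=0.4157
  (v28,v31,v32) [-++] → (0.4286, -1.06838, 0.0109356)–(0.4286, -1.06838, 0.4048)  len=0.3939
  (v28,v32,v29) [-+-] → (0.4286, -1.06838, 0.4048)–(0.4286, -0.824001, 0.741147)  len=0.4158
  (v29,v32,v33) [-++] → (0.4286, -0.824001, 0.741147)–(0.4286, -0.592499, 1.0598)  len=0.3939
  (v29,v33,v5) [-+-] → (0.4286, -0.592499, 1.0598)–(0.4286, -0.4286, 1.11306)  len=0.1723
  (v30,v0,v1) [+-+] → (0.4286, -0.4286, -1.11306)–(0.4286, 0, -1.17073)  len=0.4325
  (v33,v4,v5) [++-] → (0.4286, 0, 1.17073)–(0.4286, -0.4286, 1.11306)  len=0.4325

Chained into 1 loop(s):
  loop 1: 20 segments, perimeter = 7.2769
Total perimeter = 7.277

loops=1 perimeter=7.277


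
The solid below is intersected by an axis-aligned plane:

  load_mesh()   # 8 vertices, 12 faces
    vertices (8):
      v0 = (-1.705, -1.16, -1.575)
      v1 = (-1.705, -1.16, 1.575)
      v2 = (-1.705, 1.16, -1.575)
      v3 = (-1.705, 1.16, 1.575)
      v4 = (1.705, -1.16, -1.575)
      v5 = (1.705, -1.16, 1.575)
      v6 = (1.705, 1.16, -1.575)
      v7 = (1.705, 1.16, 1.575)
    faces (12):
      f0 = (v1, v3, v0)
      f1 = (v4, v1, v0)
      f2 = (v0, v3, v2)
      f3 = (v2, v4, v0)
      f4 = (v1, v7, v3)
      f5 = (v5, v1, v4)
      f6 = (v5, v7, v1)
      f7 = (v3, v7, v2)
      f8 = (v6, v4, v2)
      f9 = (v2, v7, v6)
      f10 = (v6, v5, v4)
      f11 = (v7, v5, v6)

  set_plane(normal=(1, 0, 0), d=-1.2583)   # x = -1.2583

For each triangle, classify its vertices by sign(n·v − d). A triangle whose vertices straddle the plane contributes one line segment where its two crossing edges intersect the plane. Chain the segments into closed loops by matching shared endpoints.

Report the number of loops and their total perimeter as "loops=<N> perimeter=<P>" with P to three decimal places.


Straddling triangles (8 of 12):
  (v4,v1,v0) [+--] → (-1.2583, -1.16, 1.16236)–(-1.2583, -1.16, -1.575)  len=2.7374
  (v2,v4,v0) [-+-] → (-1.2583, 0.856087, -1.575)–(-1.2583, -1.16, -1.575)  len=2.0161
  (v1,v7,v3) [-+-] → (-1.2583, -0.856087, 1.575)–(-1.2583, 1.16, 1.575)  len=2.0161
  (v5,v1,v4) [+-+] → (-1.2583, -1.16, 1.575)–(-1.2583, -1.16, 1.16236)  len=0.4126
  (v5,v7,v1) [++-] → (-1.2583, -0.856087, 1.575)–(-1.2583, -1.16, 1.575)  len=0.3039
  (v3,v7,v2) [-+-] → (-1.2583, 1.16, 1.575)–(-1.2583, 1.16, -1.16236)  len=2.7374
  (v6,v4,v2) [++-] → (-1.2583, 0.856087, -1.575)–(-1.2583, 1.16, -1.575)  len=0.3039
  (v2,v7,v6) [-++] → (-1.2583, 1.16, -1.16236)–(-1.2583, 1.16, -1.575)  len=0.4126

Chained into 1 loop(s):
  loop 1: 8 segments, perimeter = 10.9400
Total perimeter = 10.940

loops=1 perimeter=10.940


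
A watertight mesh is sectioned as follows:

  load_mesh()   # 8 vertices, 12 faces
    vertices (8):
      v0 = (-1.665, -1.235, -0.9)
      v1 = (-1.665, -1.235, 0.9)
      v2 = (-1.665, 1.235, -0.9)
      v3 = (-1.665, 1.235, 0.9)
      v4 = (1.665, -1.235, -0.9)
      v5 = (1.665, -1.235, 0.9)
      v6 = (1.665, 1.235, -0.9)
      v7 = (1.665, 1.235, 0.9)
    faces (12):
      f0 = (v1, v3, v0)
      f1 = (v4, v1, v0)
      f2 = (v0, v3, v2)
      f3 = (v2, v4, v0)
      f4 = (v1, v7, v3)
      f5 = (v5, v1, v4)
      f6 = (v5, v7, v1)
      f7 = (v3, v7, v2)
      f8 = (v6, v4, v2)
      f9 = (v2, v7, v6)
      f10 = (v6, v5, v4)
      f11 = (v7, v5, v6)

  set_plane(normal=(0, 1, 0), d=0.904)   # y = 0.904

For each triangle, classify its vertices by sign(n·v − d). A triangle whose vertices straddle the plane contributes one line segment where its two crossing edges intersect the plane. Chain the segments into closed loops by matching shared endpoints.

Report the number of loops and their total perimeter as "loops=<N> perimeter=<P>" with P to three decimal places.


loops=1 perimeter=10.260

Straddling triangles (8 of 12):
  (v1,v3,v0) [-+-] → (-1.665, 0.904, 0.9)–(-1.665, 0.904, 0.658785)  len=0.2412
  (v0,v3,v2) [-++] → (-1.665, 0.904, 0.658785)–(-1.665, 0.904, -0.9)  len=1.5588
  (v2,v4,v0) [+--] → (-1.21875, 0.904, -0.9)–(-1.665, 0.904, -0.9)  len=0.4462
  (v1,v7,v3) [-++] → (1.21875, 0.904, 0.9)–(-1.665, 0.904, 0.9)  len=2.8838
  (v5,v7,v1) [-+-] → (1.665, 0.904, 0.9)–(1.21875, 0.904, 0.9)  len=0.4462
  (v6,v4,v2) [+-+] → (1.665, 0.904, -0.9)–(-1.21875, 0.904, -0.9)  len=2.8838
  (v6,v5,v4) [+--] → (1.665, 0.904, -0.658785)–(1.665, 0.904, -0.9)  len=0.2412
  (v7,v5,v6) [+-+] → (1.665, 0.904, 0.9)–(1.665, 0.904, -0.658785)  len=1.5588

Chained into 1 loop(s):
  loop 1: 8 segments, perimeter = 10.2600
Total perimeter = 10.260


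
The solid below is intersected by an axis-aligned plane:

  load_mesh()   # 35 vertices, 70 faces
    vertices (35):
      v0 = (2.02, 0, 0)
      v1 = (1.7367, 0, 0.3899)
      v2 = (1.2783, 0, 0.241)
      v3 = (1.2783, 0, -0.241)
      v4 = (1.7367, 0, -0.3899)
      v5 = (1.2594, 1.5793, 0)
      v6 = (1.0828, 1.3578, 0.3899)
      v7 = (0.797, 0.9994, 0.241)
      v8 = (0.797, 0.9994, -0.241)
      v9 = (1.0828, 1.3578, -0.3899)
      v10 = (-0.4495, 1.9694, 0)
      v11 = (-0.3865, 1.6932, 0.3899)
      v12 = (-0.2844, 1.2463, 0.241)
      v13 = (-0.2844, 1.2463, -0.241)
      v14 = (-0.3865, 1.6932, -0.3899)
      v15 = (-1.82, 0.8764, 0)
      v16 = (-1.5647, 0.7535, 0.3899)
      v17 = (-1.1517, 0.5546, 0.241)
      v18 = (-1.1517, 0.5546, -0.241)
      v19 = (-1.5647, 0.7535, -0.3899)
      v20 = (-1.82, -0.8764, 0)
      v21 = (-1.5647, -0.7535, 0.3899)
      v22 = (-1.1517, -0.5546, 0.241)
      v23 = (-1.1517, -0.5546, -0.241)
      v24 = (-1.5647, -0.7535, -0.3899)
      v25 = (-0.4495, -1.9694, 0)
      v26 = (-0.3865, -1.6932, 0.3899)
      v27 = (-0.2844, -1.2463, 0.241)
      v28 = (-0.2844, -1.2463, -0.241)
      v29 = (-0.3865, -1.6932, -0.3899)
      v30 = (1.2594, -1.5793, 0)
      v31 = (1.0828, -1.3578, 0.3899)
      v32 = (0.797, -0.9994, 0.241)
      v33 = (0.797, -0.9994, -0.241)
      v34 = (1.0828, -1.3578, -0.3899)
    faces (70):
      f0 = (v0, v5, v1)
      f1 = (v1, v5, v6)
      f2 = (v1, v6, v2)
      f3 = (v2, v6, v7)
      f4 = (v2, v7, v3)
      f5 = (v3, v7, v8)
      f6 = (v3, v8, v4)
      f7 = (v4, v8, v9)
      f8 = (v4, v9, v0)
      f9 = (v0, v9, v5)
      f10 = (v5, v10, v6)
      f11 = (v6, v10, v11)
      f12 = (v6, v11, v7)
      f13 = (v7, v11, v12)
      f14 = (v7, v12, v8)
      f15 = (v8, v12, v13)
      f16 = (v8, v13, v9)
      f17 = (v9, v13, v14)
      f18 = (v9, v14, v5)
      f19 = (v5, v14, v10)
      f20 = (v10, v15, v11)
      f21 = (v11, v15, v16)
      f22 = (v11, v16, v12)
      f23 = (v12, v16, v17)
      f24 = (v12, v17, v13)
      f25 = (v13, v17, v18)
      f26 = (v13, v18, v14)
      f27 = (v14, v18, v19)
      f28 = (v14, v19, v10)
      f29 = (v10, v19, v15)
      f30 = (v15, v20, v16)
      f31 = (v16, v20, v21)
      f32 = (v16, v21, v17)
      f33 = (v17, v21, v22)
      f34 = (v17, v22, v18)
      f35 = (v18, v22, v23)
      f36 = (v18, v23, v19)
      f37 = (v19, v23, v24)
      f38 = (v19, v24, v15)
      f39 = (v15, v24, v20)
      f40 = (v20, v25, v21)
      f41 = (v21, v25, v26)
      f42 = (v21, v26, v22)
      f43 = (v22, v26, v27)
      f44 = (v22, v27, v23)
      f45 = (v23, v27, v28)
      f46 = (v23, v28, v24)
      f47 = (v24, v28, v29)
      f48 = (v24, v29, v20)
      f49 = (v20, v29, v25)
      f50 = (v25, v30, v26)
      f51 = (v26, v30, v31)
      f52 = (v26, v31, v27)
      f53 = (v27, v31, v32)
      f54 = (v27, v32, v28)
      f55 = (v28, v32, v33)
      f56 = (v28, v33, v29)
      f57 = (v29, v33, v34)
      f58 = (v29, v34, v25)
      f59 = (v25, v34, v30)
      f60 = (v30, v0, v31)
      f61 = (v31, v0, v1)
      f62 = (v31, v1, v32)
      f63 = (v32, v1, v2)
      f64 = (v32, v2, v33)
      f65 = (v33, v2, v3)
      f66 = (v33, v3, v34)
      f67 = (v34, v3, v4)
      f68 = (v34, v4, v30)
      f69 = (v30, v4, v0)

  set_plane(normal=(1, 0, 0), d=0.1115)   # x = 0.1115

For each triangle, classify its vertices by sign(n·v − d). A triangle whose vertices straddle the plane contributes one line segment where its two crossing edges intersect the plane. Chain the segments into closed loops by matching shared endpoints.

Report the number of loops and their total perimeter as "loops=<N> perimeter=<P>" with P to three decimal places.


Straddling triangles (20 of 70):
  (v5,v10,v6) [+-+] → (0.1115, 1.84134, 0)–(0.1115, 1.74548, 0.142749)  len=0.1719
  (v6,v10,v11) [+--] → (0.1115, 1.74548, 0.142749)–(0.1115, 1.57952, 0.3899)  len=0.2977
  (v6,v11,v7) [+-+] → (0.1115, 1.57952, 0.3899)–(0.1115, 1.40126, 0.327245)  len=0.1890
  (v7,v11,v12) [+--] → (0.1115, 1.40126, 0.327245)–(0.1115, 1.15591, 0.241)  len=0.2601
  (v7,v12,v8) [+-+] → (0.1115, 1.15591, 0.241)–(0.1115, 1.15591, 0.06454)  len=0.1765
  (v8,v12,v13) [+--] → (0.1115, 1.15591, 0.06454)–(0.1115, 1.15591, -0.241)  len=0.3055
  (v8,v13,v9) [+-+] → (0.1115, 1.15591, -0.241)–(0.1115, 1.27859, -0.284117)  len=0.1300
  (v9,v13,v14) [+--] → (0.1115, 1.27859, -0.284117)–(0.1115, 1.57952, -0.3899)  len=0.3190
  (v9,v14,v5) [+-+] → (0.1115, 1.57952, -0.3899)–(0.1115, 1.65874, -0.271928)  len=0.1421
  (v5,v14,v10) [+--] → (0.1115, 1.65874, -0.271928)–(0.1115, 1.84134, 0)  len=0.3275
  (v25,v30,v26) [-+-] → (0.1115, -1.84134, 0)–(0.1115, -1.65874, 0.271928)  len=0.3275
  (v26,v30,v31) [-++] → (0.1115, -1.65874, 0.271928)–(0.1115, -1.57952, 0.3899)  len=0.1421
  (v26,v31,v27) [-+-] → (0.1115, -1.57952, 0.3899)–(0.1115, -1.27859, 0.284117)  len=0.3190
  (v27,v31,v32) [-++] → (0.1115, -1.27859, 0.284117)–(0.1115, -1.15591, 0.241)  len=0.1300
  (v27,v32,v28) [-+-] → (0.1115, -1.15591, 0.241)–(0.1115, -1.15591, -0.06454)  len=0.3055
  (v28,v32,v33) [-++] → (0.1115, -1.15591, -0.06454)–(0.1115, -1.15591, -0.241)  len=0.1765
  (v28,v33,v29) [-+-] → (0.1115, -1.15591, -0.241)–(0.1115, -1.40126, -0.327245)  len=0.2601
  (v29,v33,v34) [-++] → (0.1115, -1.40126, -0.327245)–(0.1115, -1.57952, -0.3899)  len=0.1890
  (v29,v34,v25) [-+-] → (0.1115, -1.57952, -0.3899)–(0.1115, -1.74548, -0.142749)  len=0.2977
  (v25,v34,v30) [-++] → (0.1115, -1.74548, -0.142749)–(0.1115, -1.84134, 0)  len=0.1719

Chained into 2 loop(s):
  loop 1: 10 segments, perimeter = 2.3193
  loop 2: 10 segments, perimeter = 2.3193
Total perimeter = 4.639

loops=2 perimeter=4.639


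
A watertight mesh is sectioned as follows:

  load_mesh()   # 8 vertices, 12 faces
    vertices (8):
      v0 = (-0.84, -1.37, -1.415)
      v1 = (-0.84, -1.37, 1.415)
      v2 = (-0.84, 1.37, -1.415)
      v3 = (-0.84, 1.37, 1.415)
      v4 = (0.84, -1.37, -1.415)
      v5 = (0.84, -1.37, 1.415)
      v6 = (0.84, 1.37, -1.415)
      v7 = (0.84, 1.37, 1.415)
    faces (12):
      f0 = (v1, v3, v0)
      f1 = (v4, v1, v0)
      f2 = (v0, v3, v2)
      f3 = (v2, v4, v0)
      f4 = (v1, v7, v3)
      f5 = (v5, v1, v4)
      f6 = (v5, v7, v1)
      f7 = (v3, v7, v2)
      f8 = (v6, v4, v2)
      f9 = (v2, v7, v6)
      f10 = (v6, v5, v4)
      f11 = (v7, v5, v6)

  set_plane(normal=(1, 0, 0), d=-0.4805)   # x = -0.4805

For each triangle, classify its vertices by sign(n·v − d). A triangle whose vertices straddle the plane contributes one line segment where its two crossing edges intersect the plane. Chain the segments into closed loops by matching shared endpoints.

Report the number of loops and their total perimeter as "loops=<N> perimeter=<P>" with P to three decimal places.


loops=1 perimeter=11.140

Straddling triangles (8 of 12):
  (v4,v1,v0) [+--] → (-0.4805, -1.37, 0.809414)–(-0.4805, -1.37, -1.415)  len=2.2244
  (v2,v4,v0) [-+-] → (-0.4805, 0.783673, -1.415)–(-0.4805, -1.37, -1.415)  len=2.1537
  (v1,v7,v3) [-+-] → (-0.4805, -0.783673, 1.415)–(-0.4805, 1.37, 1.415)  len=2.1537
  (v5,v1,v4) [+-+] → (-0.4805, -1.37, 1.415)–(-0.4805, -1.37, 0.809414)  len=0.6056
  (v5,v7,v1) [++-] → (-0.4805, -0.783673, 1.415)–(-0.4805, -1.37, 1.415)  len=0.5863
  (v3,v7,v2) [-+-] → (-0.4805, 1.37, 1.415)–(-0.4805, 1.37, -0.809414)  len=2.2244
  (v6,v4,v2) [++-] → (-0.4805, 0.783673, -1.415)–(-0.4805, 1.37, -1.415)  len=0.5863
  (v2,v7,v6) [-++] → (-0.4805, 1.37, -0.809414)–(-0.4805, 1.37, -1.415)  len=0.6056

Chained into 1 loop(s):
  loop 1: 8 segments, perimeter = 11.1400
Total perimeter = 11.140


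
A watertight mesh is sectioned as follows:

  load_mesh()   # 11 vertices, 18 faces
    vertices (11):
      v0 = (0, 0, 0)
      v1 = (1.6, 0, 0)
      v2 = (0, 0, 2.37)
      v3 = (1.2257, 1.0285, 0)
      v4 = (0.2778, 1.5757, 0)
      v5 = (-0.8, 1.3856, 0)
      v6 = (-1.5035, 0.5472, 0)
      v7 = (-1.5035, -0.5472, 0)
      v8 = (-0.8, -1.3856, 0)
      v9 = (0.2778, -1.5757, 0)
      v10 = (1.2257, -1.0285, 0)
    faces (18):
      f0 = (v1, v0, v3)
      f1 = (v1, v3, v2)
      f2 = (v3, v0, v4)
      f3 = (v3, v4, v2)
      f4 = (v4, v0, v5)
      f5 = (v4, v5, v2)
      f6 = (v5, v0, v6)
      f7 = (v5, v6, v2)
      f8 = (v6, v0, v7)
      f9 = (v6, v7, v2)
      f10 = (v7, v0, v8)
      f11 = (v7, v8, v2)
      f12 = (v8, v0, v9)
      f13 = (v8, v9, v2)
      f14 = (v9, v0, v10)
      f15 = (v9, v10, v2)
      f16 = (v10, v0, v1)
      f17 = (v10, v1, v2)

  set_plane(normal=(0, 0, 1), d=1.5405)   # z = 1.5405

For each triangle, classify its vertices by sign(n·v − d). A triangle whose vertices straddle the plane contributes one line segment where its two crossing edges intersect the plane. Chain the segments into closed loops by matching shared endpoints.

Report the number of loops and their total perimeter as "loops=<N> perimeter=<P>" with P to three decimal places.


loops=1 perimeter=3.448

Straddling triangles (9 of 18):
  (v1,v3,v2) [--+] → (0.428995, 0.359975, 1.5405)–(0.56, 0, 1.5405)  len=0.3831
  (v3,v4,v2) [--+] → (0.09723, 0.551495, 1.5405)–(0.428995, 0.359975, 1.5405)  len=0.3831
  (v4,v5,v2) [--+] → (-0.28, 0.48496, 1.5405)–(0.09723, 0.551495, 1.5405)  len=0.3831
  (v5,v6,v2) [--+] → (-0.526225, 0.19152, 1.5405)–(-0.28, 0.48496, 1.5405)  len=0.3831
  (v6,v7,v2) [--+] → (-0.526225, -0.19152, 1.5405)–(-0.526225, 0.19152, 1.5405)  len=0.3830
  (v7,v8,v2) [--+] → (-0.28, -0.48496, 1.5405)–(-0.526225, -0.19152, 1.5405)  len=0.3831
  (v8,v9,v2) [--+] → (0.09723, -0.551495, 1.5405)–(-0.28, -0.48496, 1.5405)  len=0.3831
  (v9,v10,v2) [--+] → (0.428995, -0.359975, 1.5405)–(0.09723, -0.551495, 1.5405)  len=0.3831
  (v10,v1,v2) [--+] → (0.56, 0, 1.5405)–(0.428995, -0.359975, 1.5405)  len=0.3831

Chained into 1 loop(s):
  loop 1: 9 segments, perimeter = 3.4476
Total perimeter = 3.448


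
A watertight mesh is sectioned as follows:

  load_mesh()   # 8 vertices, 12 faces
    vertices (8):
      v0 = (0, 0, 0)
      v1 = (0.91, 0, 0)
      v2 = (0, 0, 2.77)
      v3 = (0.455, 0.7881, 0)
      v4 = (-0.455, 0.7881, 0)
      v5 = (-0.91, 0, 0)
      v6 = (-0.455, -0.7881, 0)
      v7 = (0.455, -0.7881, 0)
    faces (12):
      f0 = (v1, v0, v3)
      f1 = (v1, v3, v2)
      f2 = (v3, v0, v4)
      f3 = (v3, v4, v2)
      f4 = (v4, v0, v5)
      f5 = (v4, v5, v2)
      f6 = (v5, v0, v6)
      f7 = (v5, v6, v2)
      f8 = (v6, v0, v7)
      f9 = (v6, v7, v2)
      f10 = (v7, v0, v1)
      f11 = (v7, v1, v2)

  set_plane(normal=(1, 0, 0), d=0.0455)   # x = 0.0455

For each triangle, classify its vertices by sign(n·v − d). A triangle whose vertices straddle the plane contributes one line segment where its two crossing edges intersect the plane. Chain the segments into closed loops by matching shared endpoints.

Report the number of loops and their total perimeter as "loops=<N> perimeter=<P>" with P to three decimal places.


Straddling triangles (8 of 12):
  (v1,v0,v3) [+-+] → (0.0455, 0, 0)–(0.0455, 0.07881, 0)  len=0.0788
  (v1,v3,v2) [++-] → (0.0455, 0.07881, 2.493)–(0.0455, 0, 2.6315)  len=0.1594
  (v3,v0,v4) [+--] → (0.0455, 0.07881, 0)–(0.0455, 0.7881, 0)  len=0.7093
  (v3,v4,v2) [+--] → (0.0455, 0.7881, 0)–(0.0455, 0.07881, 2.493)  len=2.5919
  (v6,v0,v7) [--+] → (0.0455, -0.07881, 0)–(0.0455, -0.7881, 0)  len=0.7093
  (v6,v7,v2) [-+-] → (0.0455, -0.7881, 0)–(0.0455, -0.07881, 2.493)  len=2.5919
  (v7,v0,v1) [+-+] → (0.0455, -0.07881, 0)–(0.0455, 0, 0)  len=0.0788
  (v7,v1,v2) [++-] → (0.0455, 0, 2.6315)–(0.0455, -0.07881, 2.493)  len=0.1594

Chained into 1 loop(s):
  loop 1: 8 segments, perimeter = 7.0788
Total perimeter = 7.079

loops=1 perimeter=7.079


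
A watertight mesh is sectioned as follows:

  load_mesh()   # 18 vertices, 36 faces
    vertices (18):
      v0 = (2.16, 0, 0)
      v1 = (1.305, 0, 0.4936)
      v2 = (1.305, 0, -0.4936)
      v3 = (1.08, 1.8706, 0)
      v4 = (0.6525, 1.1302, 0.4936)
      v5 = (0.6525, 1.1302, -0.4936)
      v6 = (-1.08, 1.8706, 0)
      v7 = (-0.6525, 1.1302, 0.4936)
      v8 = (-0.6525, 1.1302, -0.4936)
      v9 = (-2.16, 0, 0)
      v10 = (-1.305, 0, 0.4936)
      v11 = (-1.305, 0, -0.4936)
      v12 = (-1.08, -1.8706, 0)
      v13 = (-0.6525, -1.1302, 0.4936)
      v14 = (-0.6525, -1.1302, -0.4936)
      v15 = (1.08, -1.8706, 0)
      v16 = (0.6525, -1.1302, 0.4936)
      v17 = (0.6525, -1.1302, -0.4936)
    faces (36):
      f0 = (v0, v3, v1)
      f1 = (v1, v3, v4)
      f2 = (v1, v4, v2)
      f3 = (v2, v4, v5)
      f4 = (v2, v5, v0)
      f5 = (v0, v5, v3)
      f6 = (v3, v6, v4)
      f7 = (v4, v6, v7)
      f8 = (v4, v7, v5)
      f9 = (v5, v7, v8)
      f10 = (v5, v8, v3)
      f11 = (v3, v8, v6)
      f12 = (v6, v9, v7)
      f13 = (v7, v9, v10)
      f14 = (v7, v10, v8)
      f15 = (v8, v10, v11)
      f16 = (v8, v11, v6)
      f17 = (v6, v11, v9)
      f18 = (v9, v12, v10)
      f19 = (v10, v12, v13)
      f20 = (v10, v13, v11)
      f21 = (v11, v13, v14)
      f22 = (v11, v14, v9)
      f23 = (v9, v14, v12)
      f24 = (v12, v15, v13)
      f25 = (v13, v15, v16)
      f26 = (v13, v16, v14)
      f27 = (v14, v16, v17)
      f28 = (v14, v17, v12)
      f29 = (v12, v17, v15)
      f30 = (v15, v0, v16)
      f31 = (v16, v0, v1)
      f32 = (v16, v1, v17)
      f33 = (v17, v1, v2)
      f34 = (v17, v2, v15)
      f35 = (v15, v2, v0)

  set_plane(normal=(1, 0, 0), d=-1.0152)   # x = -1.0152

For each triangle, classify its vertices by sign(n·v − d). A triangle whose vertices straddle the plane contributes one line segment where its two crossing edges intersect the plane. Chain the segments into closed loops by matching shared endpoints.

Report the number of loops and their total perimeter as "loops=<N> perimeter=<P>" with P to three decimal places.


loops=2 perimeter=7.811

Straddling triangles (16 of 36):
  (v3,v6,v4) [+-+] → (-1.0152, 1.8706, 0)–(-1.0152, 1.84291, 0.0184619)  len=0.0333
  (v4,v6,v7) [+-+] → (-1.0152, 1.84291, 0.0184619)–(-1.0152, 1.75837, 0.0748194)  len=0.1016
  (v3,v8,v6) [++-] → (-1.0152, 1.75837, -0.0748194)–(-1.0152, 1.8706, 0)  len=0.1349
  (v6,v9,v7) [--+] → (-1.0152, 0.858277, 0.374841)–(-1.0152, 1.75837, 0.0748194)  len=0.9488
  (v7,v9,v10) [+--] → (-1.0152, 0.858277, 0.374841)–(-1.0152, 0.501965, 0.4936)  len=0.3756
  (v7,v10,v8) [+-+] → (-1.0152, 0.501965, 0.4936)–(-1.0152, 0.501965, 0.055147)  len=0.4385
  (v8,v10,v11) [+--] → (-1.0152, 0.501965, 0.055147)–(-1.0152, 0.501965, -0.4936)  len=0.5487
  (v8,v11,v6) [+--] → (-1.0152, 0.501965, -0.4936)–(-1.0152, 1.75837, -0.0748194)  len=1.3244
  (v10,v12,v13) [--+] → (-1.0152, -1.75837, 0.0748194)–(-1.0152, -0.501965, 0.4936)  len=1.3244
  (v10,v13,v11) [-+-] → (-1.0152, -0.501965, 0.4936)–(-1.0152, -0.501965, -0.055147)  len=0.5487
  (v11,v13,v14) [-++] → (-1.0152, -0.501965, -0.055147)–(-1.0152, -0.501965, -0.4936)  len=0.4385
  (v11,v14,v9) [-+-] → (-1.0152, -0.501965, -0.4936)–(-1.0152, -0.858277, -0.374841)  len=0.3756
  (v9,v14,v12) [-+-] → (-1.0152, -0.858277, -0.374841)–(-1.0152, -1.75837, -0.0748194)  len=0.9488
  (v12,v15,v13) [-++] → (-1.0152, -1.8706, 0)–(-1.0152, -1.75837, 0.0748194)  len=0.1349
  (v14,v17,v12) [++-] → (-1.0152, -1.84291, -0.0184619)–(-1.0152, -1.75837, -0.0748194)  len=0.1016
  (v12,v17,v15) [-++] → (-1.0152, -1.84291, -0.0184619)–(-1.0152, -1.8706, 0)  len=0.0333

Chained into 2 loop(s):
  loop 1: 8 segments, perimeter = 3.9057
  loop 2: 8 segments, perimeter = 3.9057
Total perimeter = 7.811


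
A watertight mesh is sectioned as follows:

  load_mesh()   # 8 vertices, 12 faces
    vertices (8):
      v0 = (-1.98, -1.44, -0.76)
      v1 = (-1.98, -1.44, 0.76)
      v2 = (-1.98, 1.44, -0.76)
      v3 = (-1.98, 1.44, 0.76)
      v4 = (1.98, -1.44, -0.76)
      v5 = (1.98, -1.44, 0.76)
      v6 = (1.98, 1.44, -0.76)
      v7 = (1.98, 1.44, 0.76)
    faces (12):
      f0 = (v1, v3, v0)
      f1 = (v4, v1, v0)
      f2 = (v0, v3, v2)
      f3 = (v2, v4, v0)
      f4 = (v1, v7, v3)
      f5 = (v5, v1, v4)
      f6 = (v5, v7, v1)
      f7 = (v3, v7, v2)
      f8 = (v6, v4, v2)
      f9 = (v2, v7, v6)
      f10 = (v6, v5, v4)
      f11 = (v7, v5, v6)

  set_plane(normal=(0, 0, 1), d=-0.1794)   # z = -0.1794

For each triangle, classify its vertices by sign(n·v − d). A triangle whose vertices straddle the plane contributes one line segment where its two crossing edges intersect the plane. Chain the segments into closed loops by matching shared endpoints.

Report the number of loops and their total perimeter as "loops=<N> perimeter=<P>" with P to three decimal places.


loops=1 perimeter=13.680

Straddling triangles (8 of 12):
  (v1,v3,v0) [++-] → (-1.98, -0.339916, -0.1794)–(-1.98, -1.44, -0.1794)  len=1.1001
  (v4,v1,v0) [-+-] → (0.467384, -1.44, -0.1794)–(-1.98, -1.44, -0.1794)  len=2.4474
  (v0,v3,v2) [-+-] → (-1.98, -0.339916, -0.1794)–(-1.98, 1.44, -0.1794)  len=1.7799
  (v5,v1,v4) [++-] → (0.467384, -1.44, -0.1794)–(1.98, -1.44, -0.1794)  len=1.5126
  (v3,v7,v2) [++-] → (-0.467384, 1.44, -0.1794)–(-1.98, 1.44, -0.1794)  len=1.5126
  (v2,v7,v6) [-+-] → (-0.467384, 1.44, -0.1794)–(1.98, 1.44, -0.1794)  len=2.4474
  (v6,v5,v4) [-+-] → (1.98, 0.339916, -0.1794)–(1.98, -1.44, -0.1794)  len=1.7799
  (v7,v5,v6) [++-] → (1.98, 0.339916, -0.1794)–(1.98, 1.44, -0.1794)  len=1.1001

Chained into 1 loop(s):
  loop 1: 8 segments, perimeter = 13.6800
Total perimeter = 13.680


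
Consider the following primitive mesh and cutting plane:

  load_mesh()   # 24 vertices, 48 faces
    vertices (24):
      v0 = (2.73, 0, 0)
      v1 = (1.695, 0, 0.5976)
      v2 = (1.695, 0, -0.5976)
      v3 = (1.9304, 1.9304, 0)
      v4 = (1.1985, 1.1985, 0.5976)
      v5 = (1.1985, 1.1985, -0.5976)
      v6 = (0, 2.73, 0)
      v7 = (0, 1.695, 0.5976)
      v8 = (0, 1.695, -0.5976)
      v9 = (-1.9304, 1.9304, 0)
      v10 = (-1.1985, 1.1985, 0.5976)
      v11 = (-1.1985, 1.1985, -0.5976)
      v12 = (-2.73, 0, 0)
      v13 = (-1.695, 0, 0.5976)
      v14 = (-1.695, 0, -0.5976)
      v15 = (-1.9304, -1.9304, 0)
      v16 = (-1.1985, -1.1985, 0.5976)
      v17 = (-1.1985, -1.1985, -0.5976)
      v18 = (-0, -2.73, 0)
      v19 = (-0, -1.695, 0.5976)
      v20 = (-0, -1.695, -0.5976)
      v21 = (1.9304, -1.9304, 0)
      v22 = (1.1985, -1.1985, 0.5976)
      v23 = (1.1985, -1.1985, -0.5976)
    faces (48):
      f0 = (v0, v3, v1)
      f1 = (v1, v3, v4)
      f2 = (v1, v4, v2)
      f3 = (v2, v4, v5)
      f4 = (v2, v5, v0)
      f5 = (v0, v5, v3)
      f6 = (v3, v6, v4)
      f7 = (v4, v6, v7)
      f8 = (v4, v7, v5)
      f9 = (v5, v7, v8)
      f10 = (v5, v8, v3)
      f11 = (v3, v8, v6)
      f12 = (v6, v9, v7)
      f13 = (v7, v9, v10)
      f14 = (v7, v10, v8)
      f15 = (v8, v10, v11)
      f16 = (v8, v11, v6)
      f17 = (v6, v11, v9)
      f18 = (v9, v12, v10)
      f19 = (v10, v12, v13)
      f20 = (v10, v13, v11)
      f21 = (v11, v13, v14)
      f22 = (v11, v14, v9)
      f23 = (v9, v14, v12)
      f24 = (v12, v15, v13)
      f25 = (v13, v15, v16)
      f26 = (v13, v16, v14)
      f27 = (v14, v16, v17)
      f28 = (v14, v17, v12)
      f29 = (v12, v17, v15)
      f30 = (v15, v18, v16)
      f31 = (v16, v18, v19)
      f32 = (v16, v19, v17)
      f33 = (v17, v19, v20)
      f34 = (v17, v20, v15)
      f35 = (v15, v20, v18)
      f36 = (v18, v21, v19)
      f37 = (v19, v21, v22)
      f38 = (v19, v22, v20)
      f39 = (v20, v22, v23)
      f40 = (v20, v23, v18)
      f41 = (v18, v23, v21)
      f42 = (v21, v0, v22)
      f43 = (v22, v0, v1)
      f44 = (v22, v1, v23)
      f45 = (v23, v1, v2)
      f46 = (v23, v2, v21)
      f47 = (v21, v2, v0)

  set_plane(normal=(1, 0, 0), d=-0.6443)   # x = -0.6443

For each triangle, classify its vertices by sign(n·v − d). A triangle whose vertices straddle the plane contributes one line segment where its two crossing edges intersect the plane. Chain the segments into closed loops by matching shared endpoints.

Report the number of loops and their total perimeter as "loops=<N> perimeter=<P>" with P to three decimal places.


loops=2 perimeter=7.171

Straddling triangles (12 of 48):
  (v6,v9,v7) [+-+] → (-0.6443, 2.46312, 0)–(-0.6443, 1.77357, 0.398142)  len=0.7962
  (v7,v9,v10) [+--] → (-0.6443, 1.77357, 0.398142)–(-0.6443, 1.42809, 0.5976)  len=0.3989
  (v7,v10,v8) [+-+] → (-0.6443, 1.42809, 0.5976)–(-0.6443, 1.42809, 0.044926)  len=0.5527
  (v8,v10,v11) [+--] → (-0.6443, 1.42809, 0.044926)–(-0.6443, 1.42809, -0.5976)  len=0.6425
  (v8,v11,v6) [+-+] → (-0.6443, 1.42809, -0.5976)–(-0.6443, 1.90668, -0.321263)  len=0.5526
  (v6,v11,v9) [+--] → (-0.6443, 1.90668, -0.321263)–(-0.6443, 2.46312, 0)  len=0.6425
  (v15,v18,v16) [-+-] → (-0.6443, -2.46312, 0)–(-0.6443, -1.90668, 0.321263)  len=0.6425
  (v16,v18,v19) [-++] → (-0.6443, -1.90668, 0.321263)–(-0.6443, -1.42809, 0.5976)  len=0.5526
  (v16,v19,v17) [-+-] → (-0.6443, -1.42809, 0.5976)–(-0.6443, -1.42809, -0.044926)  len=0.6425
  (v17,v19,v20) [-++] → (-0.6443, -1.42809, -0.044926)–(-0.6443, -1.42809, -0.5976)  len=0.5527
  (v17,v20,v15) [-+-] → (-0.6443, -1.42809, -0.5976)–(-0.6443, -1.77357, -0.398142)  len=0.3989
  (v15,v20,v18) [-++] → (-0.6443, -1.77357, -0.398142)–(-0.6443, -2.46312, 0)  len=0.7962

Chained into 2 loop(s):
  loop 1: 6 segments, perimeter = 3.5855
  loop 2: 6 segments, perimeter = 3.5855
Total perimeter = 7.171
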